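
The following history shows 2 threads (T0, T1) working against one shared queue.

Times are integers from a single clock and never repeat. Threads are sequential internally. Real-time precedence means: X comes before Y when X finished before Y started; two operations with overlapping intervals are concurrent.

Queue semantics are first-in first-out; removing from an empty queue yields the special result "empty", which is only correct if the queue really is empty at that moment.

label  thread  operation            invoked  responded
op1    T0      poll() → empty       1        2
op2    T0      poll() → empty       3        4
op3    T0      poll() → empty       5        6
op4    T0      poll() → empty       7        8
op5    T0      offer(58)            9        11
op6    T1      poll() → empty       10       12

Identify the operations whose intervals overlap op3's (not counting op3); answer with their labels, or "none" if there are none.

none

concurrent with op3 ([5,6]): every op whose interval crosses 5..6
op1 [1,2]: before
op2 [3,4]: before
op4 [7,8]: after
op5 [9,11]: after
op6 [10,12]: after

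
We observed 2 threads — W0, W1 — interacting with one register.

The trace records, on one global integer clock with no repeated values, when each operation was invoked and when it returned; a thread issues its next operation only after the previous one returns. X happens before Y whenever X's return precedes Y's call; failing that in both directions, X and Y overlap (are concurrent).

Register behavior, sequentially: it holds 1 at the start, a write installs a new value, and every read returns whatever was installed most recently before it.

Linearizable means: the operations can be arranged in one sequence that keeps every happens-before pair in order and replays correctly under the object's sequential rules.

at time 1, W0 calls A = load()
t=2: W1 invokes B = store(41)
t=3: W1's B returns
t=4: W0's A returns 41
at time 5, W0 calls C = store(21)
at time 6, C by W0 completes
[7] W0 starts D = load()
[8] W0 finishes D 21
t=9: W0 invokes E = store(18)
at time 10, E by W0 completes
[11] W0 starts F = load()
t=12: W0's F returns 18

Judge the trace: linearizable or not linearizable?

linearizable

witness order: B, A, C, D, E, F
step 1: B store(41) — value 41
step 2: A load() → 41 — value 41
step 3: C store(21) — value 21
step 4: D load() → 21 — value 21
step 5: E store(18) — value 18
step 6: F load() → 18 — value 18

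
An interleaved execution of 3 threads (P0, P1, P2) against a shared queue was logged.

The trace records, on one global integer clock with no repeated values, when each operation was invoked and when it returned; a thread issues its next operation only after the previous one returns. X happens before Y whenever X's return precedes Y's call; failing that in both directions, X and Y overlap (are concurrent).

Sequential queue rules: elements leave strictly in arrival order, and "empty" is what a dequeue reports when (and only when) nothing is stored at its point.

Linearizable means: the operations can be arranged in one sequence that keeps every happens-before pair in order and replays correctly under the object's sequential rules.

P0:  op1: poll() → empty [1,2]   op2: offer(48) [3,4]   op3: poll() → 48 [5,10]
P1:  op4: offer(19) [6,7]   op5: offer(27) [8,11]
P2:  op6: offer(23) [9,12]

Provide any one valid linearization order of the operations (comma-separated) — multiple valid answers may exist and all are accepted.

step 1: op1 poll() → empty — queue <>
step 2: op2 offer(48) — queue <48>
step 3: op3 poll() → 48 — queue <>
step 4: op4 offer(19) — queue <19>
step 5: op5 offer(27) — queue <19,27>
step 6: op6 offer(23) — queue <19,27,23>

op1, op2, op3, op4, op5, op6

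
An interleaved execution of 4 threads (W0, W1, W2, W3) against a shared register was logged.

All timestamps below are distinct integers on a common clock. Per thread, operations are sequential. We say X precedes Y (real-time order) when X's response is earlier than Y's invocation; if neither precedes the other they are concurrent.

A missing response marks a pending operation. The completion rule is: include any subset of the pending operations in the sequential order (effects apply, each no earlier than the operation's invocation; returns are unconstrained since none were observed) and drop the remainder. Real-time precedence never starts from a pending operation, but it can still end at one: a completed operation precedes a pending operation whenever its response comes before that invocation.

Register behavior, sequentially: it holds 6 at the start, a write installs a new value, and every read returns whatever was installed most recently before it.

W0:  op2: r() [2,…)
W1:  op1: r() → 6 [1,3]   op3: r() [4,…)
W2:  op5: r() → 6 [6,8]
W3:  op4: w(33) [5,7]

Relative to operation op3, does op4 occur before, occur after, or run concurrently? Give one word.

concurrent

op4 spans [5,7], op3 spans [4,…)
the intervals overlap in both directions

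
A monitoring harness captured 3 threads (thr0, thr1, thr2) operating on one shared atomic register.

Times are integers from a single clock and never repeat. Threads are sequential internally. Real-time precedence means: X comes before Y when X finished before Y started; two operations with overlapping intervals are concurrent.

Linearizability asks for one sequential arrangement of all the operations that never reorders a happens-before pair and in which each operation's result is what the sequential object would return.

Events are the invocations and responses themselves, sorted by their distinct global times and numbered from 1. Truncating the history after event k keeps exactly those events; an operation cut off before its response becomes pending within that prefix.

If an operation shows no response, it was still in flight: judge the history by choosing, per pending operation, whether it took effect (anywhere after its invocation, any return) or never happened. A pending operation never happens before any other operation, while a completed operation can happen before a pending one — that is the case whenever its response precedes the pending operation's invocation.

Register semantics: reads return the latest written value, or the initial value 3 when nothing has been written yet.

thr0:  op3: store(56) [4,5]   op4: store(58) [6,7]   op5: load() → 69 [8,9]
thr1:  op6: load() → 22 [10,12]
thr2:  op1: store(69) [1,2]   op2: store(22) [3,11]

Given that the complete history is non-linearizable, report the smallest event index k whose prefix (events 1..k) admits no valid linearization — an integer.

one valid order for events 1..8 is op1, op2, op3, op4:
1. op1 store(69), leaving value 69
2. op2 store(22) (pending, included), leaving value 22
3. op3 store(56), leaving value 56
4. op4 store(58), leaving value 58
event 9 — op5's response, time 9 — after it, nothing linearizes
completion choices over the 1 pending operation (op2) were checked; none helps
one such order, op1, op3, op4, op5 (pending dropped), breaks at step 4 where op5 load() → 69 is illegal

9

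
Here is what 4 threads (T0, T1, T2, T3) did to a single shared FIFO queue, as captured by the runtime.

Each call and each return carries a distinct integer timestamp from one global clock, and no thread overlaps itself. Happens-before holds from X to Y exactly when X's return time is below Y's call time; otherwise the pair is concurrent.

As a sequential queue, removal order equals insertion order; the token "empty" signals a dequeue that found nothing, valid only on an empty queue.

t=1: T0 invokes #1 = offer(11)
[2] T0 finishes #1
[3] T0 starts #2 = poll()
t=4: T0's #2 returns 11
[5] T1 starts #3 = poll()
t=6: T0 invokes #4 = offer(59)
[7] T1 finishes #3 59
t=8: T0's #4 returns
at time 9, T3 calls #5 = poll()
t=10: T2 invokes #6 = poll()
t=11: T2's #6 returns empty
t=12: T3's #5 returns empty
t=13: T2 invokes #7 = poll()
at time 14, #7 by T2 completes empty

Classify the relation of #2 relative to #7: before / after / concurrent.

#2 spans [3,4], #7 spans [13,14]
resp(#2)=4 < inv(#7)=13

before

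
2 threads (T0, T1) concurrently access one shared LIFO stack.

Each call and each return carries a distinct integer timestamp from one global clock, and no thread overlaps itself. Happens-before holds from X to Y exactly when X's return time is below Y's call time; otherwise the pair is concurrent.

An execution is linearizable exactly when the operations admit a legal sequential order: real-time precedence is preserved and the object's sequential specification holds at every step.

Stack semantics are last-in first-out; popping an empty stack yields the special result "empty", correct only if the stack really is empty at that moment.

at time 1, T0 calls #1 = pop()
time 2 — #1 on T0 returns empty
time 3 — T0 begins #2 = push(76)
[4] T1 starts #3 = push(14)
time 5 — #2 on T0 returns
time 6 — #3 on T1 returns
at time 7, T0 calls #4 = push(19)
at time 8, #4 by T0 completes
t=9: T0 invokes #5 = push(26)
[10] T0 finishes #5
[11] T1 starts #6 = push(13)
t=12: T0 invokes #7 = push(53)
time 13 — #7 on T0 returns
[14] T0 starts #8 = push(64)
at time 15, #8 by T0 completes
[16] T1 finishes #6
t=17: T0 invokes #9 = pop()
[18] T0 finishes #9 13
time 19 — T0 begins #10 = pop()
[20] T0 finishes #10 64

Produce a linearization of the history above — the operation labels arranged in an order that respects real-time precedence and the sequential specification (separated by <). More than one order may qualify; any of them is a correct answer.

1. #1 pop() → empty, leaving stack <>
2. #2 push(76), leaving stack <76>
3. #3 push(14), leaving stack <76,14>
4. #4 push(19), leaving stack <76,14,19>
5. #5 push(26), leaving stack <76,14,19,26>
6. #7 push(53), leaving stack <76,14,19,26,53>
7. #8 push(64), leaving stack <76,14,19,26,53,64>
8. #6 push(13), leaving stack <76,14,19,26,53,64,13>
9. #9 pop() → 13, leaving stack <76,14,19,26,53,64>
10. #10 pop() → 64, leaving stack <76,14,19,26,53>

#1 < #2 < #3 < #4 < #5 < #7 < #8 < #6 < #9 < #10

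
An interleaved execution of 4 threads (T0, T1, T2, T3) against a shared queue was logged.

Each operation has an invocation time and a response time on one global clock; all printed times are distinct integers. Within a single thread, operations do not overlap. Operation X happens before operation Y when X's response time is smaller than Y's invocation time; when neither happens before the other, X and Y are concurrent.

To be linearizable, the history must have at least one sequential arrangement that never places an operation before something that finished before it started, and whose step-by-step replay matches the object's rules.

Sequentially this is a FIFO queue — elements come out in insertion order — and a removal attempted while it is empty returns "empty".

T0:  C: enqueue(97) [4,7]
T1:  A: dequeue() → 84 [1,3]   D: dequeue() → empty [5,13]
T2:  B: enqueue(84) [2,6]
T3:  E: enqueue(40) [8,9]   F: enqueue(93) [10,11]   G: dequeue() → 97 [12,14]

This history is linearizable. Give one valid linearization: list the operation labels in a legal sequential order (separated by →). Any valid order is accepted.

B → A → D → C → E → F → G

after step 1 (B enqueue(84)): queue <84>
after step 2 (A dequeue() → 84): queue <>
after step 3 (D dequeue() → empty): queue <>
after step 4 (C enqueue(97)): queue <97>
after step 5 (E enqueue(40)): queue <97,40>
after step 6 (F enqueue(93)): queue <97,40,93>
after step 7 (G dequeue() → 97): queue <40,93>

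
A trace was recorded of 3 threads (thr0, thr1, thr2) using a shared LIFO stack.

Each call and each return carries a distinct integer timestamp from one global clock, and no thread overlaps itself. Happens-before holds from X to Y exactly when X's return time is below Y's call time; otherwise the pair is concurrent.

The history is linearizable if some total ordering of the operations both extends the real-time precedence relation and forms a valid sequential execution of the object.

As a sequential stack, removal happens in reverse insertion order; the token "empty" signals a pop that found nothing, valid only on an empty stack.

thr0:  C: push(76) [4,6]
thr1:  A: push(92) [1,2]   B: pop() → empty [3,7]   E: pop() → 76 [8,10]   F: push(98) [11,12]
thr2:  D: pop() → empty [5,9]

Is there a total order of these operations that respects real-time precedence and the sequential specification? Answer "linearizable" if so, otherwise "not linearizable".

not linearizable

events 1..8 are fine; event 9 — the response of D at time 9 — makes the prefix non-linearizable
checked exhaustively: 6 real-time-consistent orders of 4 completed operations, zero legal LIFO stack replays
completion choices over the 1 pending operation (E) were checked; none helps
one such order, A, B, C, D (pending dropped), breaks at step 2 where B pop() → empty is illegal
one such order, A, B, D, C (pending dropped), breaks at step 2 where B pop() → empty is illegal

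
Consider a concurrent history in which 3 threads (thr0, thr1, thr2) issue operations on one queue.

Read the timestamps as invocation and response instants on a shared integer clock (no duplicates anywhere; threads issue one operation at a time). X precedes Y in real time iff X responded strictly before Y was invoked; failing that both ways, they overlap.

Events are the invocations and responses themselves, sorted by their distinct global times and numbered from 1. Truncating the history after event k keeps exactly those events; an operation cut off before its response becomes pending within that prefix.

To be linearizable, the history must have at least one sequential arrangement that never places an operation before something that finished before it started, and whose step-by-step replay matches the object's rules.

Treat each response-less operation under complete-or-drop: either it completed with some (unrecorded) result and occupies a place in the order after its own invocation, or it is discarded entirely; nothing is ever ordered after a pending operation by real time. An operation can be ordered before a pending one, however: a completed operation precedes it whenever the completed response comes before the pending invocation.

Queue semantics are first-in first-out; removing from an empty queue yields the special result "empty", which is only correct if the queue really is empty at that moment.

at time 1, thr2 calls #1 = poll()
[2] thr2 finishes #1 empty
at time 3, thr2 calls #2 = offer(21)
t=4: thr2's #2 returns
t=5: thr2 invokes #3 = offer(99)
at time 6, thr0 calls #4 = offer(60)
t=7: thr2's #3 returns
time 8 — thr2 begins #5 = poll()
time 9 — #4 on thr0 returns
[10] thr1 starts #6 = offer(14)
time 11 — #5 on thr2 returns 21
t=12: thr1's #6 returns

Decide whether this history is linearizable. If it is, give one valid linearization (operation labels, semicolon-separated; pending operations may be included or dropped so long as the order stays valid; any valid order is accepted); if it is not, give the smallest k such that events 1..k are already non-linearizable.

after step 1 (#1 poll() → empty): queue <>
after step 2 (#2 offer(21)): queue <21>
after step 3 (#3 offer(99)): queue <21,99>
after step 4 (#4 offer(60)): queue <21,99,60>
after step 5 (#5 poll() → 21): queue <99,60>
after step 6 (#6 offer(14)): queue <99,60,14>

linearizable — witness: #1; #2; #3; #4; #5; #6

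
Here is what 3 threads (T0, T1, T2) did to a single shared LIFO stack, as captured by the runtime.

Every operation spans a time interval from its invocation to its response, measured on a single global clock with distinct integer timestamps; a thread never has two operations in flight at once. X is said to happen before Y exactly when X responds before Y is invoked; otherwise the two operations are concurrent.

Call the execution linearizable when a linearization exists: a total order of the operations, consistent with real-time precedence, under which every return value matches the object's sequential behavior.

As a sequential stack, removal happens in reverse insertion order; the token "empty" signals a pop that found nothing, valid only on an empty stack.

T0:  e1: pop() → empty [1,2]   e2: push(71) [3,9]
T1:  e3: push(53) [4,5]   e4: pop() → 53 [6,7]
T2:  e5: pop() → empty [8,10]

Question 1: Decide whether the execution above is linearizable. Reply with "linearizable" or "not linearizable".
linearizable

witness order: e1, e3, e4, e5, e2
after step 1 (e1 pop() → empty): stack <>
after step 2 (e3 push(53)): stack <53>
after step 3 (e4 pop() → 53): stack <>
after step 4 (e5 pop() → empty): stack <>
after step 5 (e2 push(71)): stack <71>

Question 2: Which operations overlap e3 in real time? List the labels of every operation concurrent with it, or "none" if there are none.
e2

e3 runs from 4 to 5; window-overlapping ops are concurrent
e1 [1,2]: before
e2 [3,9]: concurrent
e4 [6,7]: after
e5 [8,10]: after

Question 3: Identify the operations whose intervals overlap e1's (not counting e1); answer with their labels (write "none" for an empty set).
none

overlap test against e1 [1,2]: concurrent iff the interval meets 1..2
e2 [3,9]: after
e3 [4,5]: after
e4 [6,7]: after
e5 [8,10]: after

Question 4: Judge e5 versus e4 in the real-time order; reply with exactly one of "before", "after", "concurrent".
after

e5 spans [8,10], e4 spans [6,7]
resp(e4)=7 < inv(e5)=8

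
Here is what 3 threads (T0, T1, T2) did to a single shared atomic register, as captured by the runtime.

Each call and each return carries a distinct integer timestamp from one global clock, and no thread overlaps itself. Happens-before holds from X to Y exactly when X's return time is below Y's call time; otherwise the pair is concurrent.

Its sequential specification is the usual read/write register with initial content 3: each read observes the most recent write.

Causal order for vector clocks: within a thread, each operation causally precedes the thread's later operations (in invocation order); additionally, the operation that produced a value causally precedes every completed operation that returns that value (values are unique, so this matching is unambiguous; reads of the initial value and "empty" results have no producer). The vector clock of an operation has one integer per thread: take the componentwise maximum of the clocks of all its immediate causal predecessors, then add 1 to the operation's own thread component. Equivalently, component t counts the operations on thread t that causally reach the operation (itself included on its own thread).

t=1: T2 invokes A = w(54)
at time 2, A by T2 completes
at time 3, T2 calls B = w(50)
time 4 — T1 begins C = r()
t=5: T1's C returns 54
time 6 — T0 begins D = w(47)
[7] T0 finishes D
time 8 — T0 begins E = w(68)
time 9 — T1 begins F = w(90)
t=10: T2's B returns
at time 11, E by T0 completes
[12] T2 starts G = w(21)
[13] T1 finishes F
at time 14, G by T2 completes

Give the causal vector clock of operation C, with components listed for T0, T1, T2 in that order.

(0, 1, 1)

A (invocation 1): nothing precedes it; T2's component alone gives (0, 0, 1)
D (invocation 6): nothing precedes it; T0's component alone gives (1, 0, 0)
invoked at 3, B merges VC(A)=(0, 0, 1) and bumps T2's slot → (0, 0, 2)
invoked at 4, C merges VC(A)=(0, 0, 1) and bumps T1's slot → (0, 1, 1)
invoked at 8, E merges VC(D)=(1, 0, 0) and bumps T0's slot → (2, 0, 0)
invoked at 12, G merges VC(B)=(0, 0, 2) and bumps T2's slot → (0, 0, 3)
invoked at 9, F merges VC(C)=(0, 1, 1) and bumps T1's slot → (0, 2, 1)
target: VC(C) = (0, 1, 1)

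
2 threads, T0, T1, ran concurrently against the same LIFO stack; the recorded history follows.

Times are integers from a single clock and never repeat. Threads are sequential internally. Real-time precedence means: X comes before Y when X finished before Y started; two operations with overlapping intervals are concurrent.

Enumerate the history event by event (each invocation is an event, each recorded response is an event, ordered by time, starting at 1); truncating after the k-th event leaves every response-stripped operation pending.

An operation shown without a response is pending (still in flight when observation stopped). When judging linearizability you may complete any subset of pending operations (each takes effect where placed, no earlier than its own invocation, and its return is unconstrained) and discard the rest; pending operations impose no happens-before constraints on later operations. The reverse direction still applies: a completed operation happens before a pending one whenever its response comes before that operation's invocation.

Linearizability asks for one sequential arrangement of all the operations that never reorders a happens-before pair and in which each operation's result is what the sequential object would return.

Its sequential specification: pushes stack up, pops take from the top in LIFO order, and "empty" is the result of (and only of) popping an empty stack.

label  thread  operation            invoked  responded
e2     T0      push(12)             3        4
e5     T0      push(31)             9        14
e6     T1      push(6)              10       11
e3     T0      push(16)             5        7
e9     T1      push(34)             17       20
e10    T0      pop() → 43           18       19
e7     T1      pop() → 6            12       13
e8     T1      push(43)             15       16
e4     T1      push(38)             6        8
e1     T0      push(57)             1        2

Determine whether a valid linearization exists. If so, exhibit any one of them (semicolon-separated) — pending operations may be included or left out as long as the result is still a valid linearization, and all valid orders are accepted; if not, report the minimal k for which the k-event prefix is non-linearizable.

step 1: e1 push(57) — stack <57>
step 2: e2 push(12) — stack <57,12>
step 3: e3 push(16) — stack <57,12,16>
step 4: e4 push(38) — stack <57,12,16,38>
step 5: e5 push(31) — stack <57,12,16,38,31>
step 6: e6 push(6) — stack <57,12,16,38,31,6>
step 7: e7 pop() → 6 — stack <57,12,16,38,31>
step 8: e8 push(43) — stack <57,12,16,38,31,43>
step 9: e10 pop() → 43 — stack <57,12,16,38,31>
step 10: e9 push(34) — stack <57,12,16,38,31,34>

linearizable — witness: e1; e2; e3; e4; e5; e6; e7; e8; e10; e9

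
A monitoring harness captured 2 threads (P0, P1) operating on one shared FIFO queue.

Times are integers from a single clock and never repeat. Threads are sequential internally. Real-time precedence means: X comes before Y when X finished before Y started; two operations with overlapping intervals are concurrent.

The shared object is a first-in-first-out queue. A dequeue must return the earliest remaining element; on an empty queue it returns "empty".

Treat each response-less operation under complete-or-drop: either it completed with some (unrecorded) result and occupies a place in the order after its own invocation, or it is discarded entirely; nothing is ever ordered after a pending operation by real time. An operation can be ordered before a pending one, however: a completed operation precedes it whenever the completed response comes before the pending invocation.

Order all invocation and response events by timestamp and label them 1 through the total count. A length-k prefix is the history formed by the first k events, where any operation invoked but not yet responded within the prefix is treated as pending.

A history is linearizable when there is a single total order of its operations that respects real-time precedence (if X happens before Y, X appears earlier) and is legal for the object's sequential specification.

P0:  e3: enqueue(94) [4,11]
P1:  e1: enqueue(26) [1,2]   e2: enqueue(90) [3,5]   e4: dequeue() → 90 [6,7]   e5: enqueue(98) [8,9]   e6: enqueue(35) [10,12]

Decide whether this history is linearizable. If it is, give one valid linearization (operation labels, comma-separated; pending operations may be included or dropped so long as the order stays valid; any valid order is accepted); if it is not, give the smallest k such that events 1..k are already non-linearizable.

not linearizable — minimal violating prefix: 7 events

the violation lands at event 7, e4's response at time 7: events 1..6 linearize, events 1..7 do not
the completed operations (3 total) allow one real-time order; the FIFO queue replay rejects it
no escape via the 1 pending operation (e3): every completion choice fails
e.g. e1, e2, e4 (pending dropped): illegal at step 3, since e4 dequeue() → 90 cannot apply there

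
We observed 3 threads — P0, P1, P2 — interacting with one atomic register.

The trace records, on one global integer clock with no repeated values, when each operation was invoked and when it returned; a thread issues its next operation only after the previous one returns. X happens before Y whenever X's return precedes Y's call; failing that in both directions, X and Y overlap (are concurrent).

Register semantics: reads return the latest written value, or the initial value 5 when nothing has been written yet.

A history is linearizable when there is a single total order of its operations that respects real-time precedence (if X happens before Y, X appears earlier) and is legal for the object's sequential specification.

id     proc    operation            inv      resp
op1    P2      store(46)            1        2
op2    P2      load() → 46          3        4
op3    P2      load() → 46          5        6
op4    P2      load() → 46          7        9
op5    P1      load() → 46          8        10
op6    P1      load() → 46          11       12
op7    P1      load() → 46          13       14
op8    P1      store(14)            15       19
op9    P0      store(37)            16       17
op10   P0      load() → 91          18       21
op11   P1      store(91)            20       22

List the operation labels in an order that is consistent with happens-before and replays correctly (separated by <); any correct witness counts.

1. op1 store(46), leaving value 46
2. op2 load() → 46, leaving value 46
3. op3 load() → 46, leaving value 46
4. op4 load() → 46, leaving value 46
5. op5 load() → 46, leaving value 46
6. op6 load() → 46, leaving value 46
7. op7 load() → 46, leaving value 46
8. op8 store(14), leaving value 14
9. op9 store(37), leaving value 37
10. op11 store(91), leaving value 91
11. op10 load() → 91, leaving value 91

op1 < op2 < op3 < op4 < op5 < op6 < op7 < op8 < op9 < op11 < op10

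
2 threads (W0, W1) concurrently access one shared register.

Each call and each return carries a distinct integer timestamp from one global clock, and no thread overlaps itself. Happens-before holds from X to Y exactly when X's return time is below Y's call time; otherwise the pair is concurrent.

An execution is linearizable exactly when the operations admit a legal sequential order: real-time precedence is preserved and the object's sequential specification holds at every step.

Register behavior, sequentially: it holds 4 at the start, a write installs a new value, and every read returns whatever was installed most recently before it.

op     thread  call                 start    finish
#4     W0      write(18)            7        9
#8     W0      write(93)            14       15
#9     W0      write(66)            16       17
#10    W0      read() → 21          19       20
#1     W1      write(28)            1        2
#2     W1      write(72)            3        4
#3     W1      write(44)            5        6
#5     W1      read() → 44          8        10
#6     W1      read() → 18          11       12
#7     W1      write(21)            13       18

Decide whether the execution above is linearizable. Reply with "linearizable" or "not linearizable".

a witness: #1, #2, #3, #5, #4, #6, #8, #9, #7, #10
1. #1 write(28), leaving value 28
2. #2 write(72), leaving value 72
3. #3 write(44), leaving value 44
4. #5 read() → 44, leaving value 44
5. #4 write(18), leaving value 18
6. #6 read() → 18, leaving value 18
7. #8 write(93), leaving value 93
8. #9 write(66), leaving value 66
9. #7 write(21), leaving value 21
10. #10 read() → 21, leaving value 21

linearizable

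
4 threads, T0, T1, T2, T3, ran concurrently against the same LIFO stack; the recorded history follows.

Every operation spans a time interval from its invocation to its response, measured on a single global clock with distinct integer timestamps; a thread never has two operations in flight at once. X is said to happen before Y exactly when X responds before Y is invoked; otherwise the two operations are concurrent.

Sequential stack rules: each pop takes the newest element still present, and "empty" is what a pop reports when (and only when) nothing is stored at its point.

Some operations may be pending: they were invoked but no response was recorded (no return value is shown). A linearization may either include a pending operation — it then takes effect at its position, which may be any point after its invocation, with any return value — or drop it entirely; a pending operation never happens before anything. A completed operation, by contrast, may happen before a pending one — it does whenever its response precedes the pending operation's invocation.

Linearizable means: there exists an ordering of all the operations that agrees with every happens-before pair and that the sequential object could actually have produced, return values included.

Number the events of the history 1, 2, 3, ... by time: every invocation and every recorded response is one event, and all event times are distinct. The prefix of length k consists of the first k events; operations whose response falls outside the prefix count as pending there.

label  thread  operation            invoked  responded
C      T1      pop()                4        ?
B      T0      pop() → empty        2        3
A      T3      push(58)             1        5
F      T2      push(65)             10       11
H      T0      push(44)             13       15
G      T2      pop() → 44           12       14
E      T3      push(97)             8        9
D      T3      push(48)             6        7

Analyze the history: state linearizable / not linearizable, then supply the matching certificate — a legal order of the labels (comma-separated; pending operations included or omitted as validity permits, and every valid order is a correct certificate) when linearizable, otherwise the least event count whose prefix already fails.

1. B pop() → empty, leaving stack <>
2. A push(58), leaving stack <58>
3. C pop() (pending, included), leaving stack <>
4. D push(48), leaving stack <48>
5. E push(97), leaving stack <48,97>
6. F push(65), leaving stack <48,97,65>
7. H push(44), leaving stack <48,97,65,44>
8. G pop() → 44, leaving stack <48,97,65>

linearizable — witness: B, A, C, D, E, F, H, G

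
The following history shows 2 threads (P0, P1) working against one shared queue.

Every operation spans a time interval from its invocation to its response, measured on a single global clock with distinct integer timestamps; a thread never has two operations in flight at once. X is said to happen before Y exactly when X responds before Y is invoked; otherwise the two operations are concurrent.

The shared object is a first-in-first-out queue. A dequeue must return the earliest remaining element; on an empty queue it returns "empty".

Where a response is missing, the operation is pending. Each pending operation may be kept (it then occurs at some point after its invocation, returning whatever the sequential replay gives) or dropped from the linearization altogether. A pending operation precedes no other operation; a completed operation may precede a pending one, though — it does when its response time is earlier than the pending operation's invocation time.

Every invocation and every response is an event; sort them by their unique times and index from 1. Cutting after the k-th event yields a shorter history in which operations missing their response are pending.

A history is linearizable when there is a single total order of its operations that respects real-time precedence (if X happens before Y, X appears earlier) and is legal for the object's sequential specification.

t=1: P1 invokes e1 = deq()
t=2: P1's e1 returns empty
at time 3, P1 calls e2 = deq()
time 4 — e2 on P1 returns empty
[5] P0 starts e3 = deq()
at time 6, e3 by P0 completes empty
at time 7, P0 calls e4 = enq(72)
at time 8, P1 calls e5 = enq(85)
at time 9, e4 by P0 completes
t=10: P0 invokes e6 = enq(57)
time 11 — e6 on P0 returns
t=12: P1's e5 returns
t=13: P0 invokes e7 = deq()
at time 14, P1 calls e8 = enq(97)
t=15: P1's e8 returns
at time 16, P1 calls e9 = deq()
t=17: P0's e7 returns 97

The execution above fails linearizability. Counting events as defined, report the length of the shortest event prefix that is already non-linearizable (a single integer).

17

events 1..16 are linearizable, e.g. via e1, e2, e3, e4, e5, e6, e7, e8:
1. e1 deq() → empty, leaving queue <>
2. e2 deq() → empty, leaving queue <>
3. e3 deq() → empty, leaving queue <>
4. e4 enq(72), leaving queue <72>
5. e5 enq(85), leaving queue <72,85>
6. e6 enq(57), leaving queue <72,85,57>
7. e7 deq() (pending, included), leaving queue <85,57>
8. e8 enq(97), leaving queue <85,57,97>
with event 17 included (e7 responding at time 17), all real-time-consistent orders fail
every completion of the 1 pending operation (e9) was checked; none linearizes
one such order, e1, e2, e3, e4, e5, e6, e7, e8 (pending dropped), breaks at step 7 where e7 deq() → 97 is illegal
one such order, e1, e2, e3, e4, e5, e6, e8, e7 (pending dropped), breaks at step 8 where e7 deq() → 97 is illegal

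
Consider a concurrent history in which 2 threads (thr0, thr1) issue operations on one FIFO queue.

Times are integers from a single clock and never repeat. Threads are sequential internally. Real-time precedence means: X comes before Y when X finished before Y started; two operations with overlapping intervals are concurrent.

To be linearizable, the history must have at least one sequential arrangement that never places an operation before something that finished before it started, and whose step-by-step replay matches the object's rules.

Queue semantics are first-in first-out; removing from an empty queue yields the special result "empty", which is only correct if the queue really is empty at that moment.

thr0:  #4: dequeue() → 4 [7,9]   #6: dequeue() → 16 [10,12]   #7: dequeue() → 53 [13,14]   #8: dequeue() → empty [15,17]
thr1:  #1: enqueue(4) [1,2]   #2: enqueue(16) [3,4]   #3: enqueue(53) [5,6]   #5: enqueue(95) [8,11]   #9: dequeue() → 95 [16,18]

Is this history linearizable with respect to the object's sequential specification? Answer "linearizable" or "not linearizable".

a witness: #1, #2, #3, #4, #5, #6, #7, #9, #8
1. #1 enqueue(4), leaving queue <4>
2. #2 enqueue(16), leaving queue <4,16>
3. #3 enqueue(53), leaving queue <4,16,53>
4. #4 dequeue() → 4, leaving queue <16,53>
5. #5 enqueue(95), leaving queue <16,53,95>
6. #6 dequeue() → 16, leaving queue <53,95>
7. #7 dequeue() → 53, leaving queue <95>
8. #9 dequeue() → 95, leaving queue <>
9. #8 dequeue() → empty, leaving queue <>

linearizable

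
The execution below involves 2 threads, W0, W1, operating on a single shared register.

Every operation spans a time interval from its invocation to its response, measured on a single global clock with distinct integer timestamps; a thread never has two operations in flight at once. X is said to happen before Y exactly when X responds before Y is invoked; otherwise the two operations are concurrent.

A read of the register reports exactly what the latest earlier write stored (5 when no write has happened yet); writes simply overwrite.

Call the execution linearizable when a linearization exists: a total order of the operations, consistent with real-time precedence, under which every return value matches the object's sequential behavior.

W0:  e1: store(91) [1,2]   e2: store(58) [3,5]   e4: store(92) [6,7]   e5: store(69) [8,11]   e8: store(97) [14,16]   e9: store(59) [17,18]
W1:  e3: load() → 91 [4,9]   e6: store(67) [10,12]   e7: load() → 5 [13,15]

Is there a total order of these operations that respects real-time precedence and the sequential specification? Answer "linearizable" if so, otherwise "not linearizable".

through event 14 a valid linearization exists; event 15 (e7 responding at time 15) ends that
the 7 completed operations admit 7 real-time orders; each fails the register replay
completion choices over the 1 pending operation (e8) were checked; none helps
one such order, e1, e2, e3, e4, e5, e6, e7 (pending dropped), breaks at step 3 where e3 load() → 91 is illegal
one such order, e1, e2, e3, e4, e6, e5, e7 (pending dropped), breaks at step 3 where e3 load() → 91 is illegal

not linearizable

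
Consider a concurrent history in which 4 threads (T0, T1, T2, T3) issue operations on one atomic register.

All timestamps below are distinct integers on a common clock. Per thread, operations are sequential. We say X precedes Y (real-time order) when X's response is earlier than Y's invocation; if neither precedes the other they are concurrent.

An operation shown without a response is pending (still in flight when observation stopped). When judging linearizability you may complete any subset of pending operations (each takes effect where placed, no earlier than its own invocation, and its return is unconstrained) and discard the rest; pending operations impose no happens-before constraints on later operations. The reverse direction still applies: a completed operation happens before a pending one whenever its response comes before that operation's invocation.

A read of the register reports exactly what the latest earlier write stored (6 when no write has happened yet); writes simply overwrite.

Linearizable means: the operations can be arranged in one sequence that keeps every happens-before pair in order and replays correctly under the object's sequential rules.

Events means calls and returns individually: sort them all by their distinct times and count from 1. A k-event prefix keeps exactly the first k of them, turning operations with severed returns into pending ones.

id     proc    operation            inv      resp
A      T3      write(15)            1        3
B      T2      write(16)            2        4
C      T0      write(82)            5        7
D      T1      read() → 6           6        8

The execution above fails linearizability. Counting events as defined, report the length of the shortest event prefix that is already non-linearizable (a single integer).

8

events 1..7 are linearizable; a witness order is A, B, C:
1. A write(15), leaving value 15
2. B write(16), leaving value 16
3. C write(82), leaving value 82
include event 8 — D responding at 8 — and every candidate order breaks
take A, B, C, D: step 4 already fails, because D read() → 6 cannot occur there
take A, B, D, C: step 3 already fails, because D read() → 6 cannot occur there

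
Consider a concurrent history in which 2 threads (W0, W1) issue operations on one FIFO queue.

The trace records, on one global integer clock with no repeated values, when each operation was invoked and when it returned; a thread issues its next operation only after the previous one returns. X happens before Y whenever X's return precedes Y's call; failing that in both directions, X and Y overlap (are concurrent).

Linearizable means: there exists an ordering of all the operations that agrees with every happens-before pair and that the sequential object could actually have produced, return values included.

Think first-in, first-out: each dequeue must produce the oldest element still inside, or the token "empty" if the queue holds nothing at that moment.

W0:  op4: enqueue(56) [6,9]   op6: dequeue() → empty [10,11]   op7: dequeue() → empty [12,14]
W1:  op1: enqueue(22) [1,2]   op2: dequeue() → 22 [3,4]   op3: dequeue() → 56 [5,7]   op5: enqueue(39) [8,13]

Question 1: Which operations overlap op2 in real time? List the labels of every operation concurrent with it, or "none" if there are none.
Answer: none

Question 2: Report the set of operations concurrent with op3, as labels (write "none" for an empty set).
Answer: op4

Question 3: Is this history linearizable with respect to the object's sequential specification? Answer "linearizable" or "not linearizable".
witness order: op1, op2, op4, op3, op6, op7, op5
step 1: op1 enqueue(22) — queue <22>
step 2: op2 dequeue() → 22 — queue <>
step 3: op4 enqueue(56) — queue <56>
step 4: op3 dequeue() → 56 — queue <>
step 5: op6 dequeue() → empty — queue <>
step 6: op7 dequeue() → empty — queue <>
step 7: op5 enqueue(39) — queue <39>

linearizable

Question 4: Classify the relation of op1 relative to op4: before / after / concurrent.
Answer: before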